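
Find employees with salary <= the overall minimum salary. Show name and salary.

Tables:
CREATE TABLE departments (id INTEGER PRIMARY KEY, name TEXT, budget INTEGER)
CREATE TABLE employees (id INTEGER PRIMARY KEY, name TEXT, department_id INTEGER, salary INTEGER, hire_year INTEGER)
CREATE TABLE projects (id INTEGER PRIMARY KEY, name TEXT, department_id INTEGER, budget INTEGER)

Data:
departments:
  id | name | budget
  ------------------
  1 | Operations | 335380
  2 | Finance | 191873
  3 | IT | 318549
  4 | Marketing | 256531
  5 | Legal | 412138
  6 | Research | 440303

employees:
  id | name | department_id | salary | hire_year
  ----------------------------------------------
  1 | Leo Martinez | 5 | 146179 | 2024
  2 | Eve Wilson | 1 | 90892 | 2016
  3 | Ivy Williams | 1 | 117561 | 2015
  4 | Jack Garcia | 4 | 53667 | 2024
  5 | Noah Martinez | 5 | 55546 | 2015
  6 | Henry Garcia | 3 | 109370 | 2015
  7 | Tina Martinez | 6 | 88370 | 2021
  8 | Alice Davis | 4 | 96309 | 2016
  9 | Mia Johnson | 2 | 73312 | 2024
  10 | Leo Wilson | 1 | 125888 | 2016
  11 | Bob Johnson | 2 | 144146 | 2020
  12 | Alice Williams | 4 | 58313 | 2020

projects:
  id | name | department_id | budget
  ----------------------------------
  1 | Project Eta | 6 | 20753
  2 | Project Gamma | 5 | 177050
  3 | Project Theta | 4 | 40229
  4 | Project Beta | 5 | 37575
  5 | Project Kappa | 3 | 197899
SELECT name, salary FROM employees WHERE salary <= (SELECT MIN(salary) FROM employees)

Execution result:
name | salary
Jack Garcia | 53667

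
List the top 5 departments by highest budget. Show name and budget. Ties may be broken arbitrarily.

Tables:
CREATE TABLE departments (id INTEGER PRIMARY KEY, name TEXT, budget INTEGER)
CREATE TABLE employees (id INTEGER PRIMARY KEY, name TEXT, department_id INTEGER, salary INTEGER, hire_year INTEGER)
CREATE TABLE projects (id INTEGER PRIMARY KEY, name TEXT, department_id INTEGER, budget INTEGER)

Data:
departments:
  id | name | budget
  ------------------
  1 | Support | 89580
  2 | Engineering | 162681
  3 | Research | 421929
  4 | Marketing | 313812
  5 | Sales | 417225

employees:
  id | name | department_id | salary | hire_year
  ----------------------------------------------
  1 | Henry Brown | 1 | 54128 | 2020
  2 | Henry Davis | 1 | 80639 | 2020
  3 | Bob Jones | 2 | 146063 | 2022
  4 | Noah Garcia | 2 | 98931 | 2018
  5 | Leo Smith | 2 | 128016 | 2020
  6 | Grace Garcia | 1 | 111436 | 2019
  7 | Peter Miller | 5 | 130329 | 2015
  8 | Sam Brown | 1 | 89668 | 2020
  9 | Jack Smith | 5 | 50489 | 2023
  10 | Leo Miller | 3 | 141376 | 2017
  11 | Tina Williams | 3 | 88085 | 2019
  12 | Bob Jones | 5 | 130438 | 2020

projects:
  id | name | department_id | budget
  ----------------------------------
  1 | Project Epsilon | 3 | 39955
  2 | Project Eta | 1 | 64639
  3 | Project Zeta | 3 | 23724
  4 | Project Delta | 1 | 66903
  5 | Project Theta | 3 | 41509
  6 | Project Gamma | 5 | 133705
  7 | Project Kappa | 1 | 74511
SELECT name, budget FROM departments ORDER BY budget DESC LIMIT 5

Execution result:
name | budget
Research | 421929
Sales | 417225
Marketing | 313812
Engineering | 162681
Support | 89580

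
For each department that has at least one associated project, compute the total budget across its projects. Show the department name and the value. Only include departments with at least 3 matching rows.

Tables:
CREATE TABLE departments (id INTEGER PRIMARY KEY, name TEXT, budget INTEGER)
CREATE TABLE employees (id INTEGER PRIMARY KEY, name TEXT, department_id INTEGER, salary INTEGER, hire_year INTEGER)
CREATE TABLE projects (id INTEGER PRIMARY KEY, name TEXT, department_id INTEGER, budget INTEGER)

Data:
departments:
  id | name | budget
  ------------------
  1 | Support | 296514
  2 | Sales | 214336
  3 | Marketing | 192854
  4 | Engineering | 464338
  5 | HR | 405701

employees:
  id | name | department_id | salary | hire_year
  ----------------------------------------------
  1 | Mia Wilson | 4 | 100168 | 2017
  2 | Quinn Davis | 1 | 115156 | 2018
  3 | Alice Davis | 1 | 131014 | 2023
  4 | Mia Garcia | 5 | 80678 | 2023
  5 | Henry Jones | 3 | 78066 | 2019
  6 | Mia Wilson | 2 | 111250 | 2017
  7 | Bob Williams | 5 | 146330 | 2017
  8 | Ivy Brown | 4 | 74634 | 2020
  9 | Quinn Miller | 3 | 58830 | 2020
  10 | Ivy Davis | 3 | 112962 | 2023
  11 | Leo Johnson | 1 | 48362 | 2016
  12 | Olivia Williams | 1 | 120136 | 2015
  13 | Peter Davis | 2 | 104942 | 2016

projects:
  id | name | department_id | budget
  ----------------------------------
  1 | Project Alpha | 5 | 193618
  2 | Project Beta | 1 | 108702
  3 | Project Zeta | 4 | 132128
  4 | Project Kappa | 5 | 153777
SELECT p.name, SUM(c.budget) AS sum_budget FROM projects c JOIN departments p ON c.department_id = p.id GROUP BY p.id, p.name HAVING COUNT(*) >= 3

Execution result:
(no rows)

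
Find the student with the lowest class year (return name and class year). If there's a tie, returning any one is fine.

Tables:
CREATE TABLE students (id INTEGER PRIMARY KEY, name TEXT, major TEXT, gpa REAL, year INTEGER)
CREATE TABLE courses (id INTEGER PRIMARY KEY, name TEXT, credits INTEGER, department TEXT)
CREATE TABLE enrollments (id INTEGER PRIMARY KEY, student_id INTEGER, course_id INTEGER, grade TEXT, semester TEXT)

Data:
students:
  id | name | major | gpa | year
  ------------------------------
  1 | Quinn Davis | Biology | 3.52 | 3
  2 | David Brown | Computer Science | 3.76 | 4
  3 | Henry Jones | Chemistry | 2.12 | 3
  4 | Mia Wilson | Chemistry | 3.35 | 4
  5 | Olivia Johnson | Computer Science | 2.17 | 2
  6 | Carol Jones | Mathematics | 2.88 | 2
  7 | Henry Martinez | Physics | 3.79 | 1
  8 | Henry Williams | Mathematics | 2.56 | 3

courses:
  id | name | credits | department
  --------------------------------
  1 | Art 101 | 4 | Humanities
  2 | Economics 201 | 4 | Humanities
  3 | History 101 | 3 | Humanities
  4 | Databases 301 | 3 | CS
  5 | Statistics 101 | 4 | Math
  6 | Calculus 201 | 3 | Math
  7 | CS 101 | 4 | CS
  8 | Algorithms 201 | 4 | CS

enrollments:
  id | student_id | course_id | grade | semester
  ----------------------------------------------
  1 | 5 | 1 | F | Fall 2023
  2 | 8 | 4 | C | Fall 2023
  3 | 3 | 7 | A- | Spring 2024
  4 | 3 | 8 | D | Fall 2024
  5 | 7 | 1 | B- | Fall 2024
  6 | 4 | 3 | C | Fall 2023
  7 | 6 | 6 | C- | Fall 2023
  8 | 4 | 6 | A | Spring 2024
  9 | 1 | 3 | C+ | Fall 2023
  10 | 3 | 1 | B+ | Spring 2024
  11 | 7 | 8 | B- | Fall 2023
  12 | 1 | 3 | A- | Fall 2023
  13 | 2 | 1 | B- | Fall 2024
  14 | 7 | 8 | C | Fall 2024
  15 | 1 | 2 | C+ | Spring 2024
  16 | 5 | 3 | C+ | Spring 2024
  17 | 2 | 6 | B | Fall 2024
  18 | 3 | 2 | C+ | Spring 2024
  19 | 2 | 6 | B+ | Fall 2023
SELECT name, year FROM students ORDER BY year ASC LIMIT 1

Execution result:
name | year
Henry Martinez | 1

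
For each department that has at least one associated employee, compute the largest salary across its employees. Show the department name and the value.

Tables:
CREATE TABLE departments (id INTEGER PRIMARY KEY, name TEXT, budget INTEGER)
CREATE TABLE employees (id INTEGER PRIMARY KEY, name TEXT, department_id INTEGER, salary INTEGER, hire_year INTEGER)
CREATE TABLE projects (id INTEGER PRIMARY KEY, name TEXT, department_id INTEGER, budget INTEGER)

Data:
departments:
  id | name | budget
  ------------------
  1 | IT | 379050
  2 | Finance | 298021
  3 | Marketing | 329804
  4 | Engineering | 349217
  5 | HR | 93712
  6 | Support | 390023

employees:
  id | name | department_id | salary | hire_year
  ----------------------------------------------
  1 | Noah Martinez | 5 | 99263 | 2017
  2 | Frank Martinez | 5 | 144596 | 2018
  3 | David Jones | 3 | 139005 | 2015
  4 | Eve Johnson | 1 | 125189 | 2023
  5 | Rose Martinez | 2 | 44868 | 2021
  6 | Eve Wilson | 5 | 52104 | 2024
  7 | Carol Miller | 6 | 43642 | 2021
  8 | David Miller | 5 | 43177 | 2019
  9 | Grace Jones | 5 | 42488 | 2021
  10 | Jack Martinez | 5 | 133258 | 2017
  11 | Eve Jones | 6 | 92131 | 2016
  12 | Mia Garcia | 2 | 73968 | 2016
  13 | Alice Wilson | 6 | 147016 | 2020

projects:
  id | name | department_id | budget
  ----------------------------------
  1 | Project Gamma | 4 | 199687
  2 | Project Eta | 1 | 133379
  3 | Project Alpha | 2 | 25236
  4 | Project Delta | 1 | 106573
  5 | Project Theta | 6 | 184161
SELECT p.name, MAX(c.salary) AS max_salary FROM employees c JOIN departments p ON c.department_id = p.id GROUP BY p.id, p.name

Execution result:
name | max_salary
IT | 125189
Finance | 73968
Marketing | 139005
HR | 144596
Support | 147016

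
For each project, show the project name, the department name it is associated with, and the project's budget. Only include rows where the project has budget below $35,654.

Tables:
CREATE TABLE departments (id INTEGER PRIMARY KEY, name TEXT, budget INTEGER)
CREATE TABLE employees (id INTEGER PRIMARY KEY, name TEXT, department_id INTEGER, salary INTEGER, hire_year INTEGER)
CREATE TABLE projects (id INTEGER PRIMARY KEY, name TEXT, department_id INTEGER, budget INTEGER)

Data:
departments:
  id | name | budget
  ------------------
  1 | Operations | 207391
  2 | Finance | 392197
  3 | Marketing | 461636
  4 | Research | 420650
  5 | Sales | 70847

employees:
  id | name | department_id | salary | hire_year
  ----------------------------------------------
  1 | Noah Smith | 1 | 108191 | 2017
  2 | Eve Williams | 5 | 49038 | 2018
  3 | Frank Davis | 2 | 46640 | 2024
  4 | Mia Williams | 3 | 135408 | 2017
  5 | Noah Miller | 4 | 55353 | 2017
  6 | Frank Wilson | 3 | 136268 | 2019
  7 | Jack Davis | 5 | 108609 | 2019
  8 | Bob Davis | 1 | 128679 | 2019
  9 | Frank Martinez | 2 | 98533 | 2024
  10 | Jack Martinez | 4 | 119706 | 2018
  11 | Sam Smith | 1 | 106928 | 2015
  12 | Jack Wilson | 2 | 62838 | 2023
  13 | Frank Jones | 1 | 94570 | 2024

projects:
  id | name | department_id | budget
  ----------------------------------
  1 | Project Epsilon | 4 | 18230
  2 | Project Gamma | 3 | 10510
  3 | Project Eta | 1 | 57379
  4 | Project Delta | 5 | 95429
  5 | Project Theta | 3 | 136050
SELECT c.name, p.name AS department, c.budget FROM projects c JOIN departments p ON c.department_id = p.id WHERE c.budget < 35654

Execution result:
name | department | budget
Project Epsilon | Research | 18230
Project Gamma | Marketing | 10510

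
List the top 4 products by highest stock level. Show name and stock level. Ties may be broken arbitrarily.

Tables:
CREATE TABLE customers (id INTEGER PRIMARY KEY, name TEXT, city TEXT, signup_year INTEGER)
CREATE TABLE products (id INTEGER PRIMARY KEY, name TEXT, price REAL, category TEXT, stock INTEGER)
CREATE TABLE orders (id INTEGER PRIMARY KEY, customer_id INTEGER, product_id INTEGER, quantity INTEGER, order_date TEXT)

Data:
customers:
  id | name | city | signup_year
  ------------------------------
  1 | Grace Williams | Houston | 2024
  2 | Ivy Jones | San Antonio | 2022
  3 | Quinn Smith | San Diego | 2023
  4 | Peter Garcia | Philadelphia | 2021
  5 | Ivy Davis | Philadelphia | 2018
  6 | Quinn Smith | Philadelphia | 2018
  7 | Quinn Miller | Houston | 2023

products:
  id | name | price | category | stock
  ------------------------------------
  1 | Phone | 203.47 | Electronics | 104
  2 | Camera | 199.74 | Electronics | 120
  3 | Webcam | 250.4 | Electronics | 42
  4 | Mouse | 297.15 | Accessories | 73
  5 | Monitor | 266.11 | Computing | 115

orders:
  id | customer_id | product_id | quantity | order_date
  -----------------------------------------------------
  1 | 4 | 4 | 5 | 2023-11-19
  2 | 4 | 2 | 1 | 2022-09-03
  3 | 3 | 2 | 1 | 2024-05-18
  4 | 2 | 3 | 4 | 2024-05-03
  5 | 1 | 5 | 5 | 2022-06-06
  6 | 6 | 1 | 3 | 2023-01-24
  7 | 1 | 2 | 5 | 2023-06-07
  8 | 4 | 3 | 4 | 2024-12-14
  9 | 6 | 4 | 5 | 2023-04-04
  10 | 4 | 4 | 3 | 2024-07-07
SELECT name, stock FROM products ORDER BY stock DESC LIMIT 4

Execution result:
name | stock
Camera | 120
Monitor | 115
Phone | 104
Mouse | 73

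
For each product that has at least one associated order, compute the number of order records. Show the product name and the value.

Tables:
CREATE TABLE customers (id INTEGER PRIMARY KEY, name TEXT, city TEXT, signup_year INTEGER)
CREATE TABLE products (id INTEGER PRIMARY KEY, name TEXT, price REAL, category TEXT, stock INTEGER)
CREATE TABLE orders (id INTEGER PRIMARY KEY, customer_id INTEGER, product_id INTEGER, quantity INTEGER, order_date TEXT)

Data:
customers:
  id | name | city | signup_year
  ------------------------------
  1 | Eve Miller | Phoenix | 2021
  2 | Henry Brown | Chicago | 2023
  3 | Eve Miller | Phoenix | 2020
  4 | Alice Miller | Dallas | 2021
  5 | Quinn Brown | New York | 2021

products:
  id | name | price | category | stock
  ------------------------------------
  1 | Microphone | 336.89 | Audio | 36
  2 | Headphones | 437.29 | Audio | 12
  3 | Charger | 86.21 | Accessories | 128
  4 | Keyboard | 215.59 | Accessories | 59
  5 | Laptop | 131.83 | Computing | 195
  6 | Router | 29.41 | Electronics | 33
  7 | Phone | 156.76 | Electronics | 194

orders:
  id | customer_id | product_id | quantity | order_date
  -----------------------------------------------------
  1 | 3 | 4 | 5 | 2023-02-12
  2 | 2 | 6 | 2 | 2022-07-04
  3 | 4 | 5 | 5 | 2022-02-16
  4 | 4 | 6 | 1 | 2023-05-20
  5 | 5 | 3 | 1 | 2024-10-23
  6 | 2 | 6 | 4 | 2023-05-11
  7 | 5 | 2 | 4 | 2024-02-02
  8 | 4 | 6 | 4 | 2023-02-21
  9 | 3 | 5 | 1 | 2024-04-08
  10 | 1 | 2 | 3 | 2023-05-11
SELECT p.name, COUNT(*) AS n FROM orders c JOIN products p ON c.product_id = p.id GROUP BY p.id, p.name

Execution result:
name | n
Headphones | 2
Charger | 1
Keyboard | 1
Laptop | 2
Router | 4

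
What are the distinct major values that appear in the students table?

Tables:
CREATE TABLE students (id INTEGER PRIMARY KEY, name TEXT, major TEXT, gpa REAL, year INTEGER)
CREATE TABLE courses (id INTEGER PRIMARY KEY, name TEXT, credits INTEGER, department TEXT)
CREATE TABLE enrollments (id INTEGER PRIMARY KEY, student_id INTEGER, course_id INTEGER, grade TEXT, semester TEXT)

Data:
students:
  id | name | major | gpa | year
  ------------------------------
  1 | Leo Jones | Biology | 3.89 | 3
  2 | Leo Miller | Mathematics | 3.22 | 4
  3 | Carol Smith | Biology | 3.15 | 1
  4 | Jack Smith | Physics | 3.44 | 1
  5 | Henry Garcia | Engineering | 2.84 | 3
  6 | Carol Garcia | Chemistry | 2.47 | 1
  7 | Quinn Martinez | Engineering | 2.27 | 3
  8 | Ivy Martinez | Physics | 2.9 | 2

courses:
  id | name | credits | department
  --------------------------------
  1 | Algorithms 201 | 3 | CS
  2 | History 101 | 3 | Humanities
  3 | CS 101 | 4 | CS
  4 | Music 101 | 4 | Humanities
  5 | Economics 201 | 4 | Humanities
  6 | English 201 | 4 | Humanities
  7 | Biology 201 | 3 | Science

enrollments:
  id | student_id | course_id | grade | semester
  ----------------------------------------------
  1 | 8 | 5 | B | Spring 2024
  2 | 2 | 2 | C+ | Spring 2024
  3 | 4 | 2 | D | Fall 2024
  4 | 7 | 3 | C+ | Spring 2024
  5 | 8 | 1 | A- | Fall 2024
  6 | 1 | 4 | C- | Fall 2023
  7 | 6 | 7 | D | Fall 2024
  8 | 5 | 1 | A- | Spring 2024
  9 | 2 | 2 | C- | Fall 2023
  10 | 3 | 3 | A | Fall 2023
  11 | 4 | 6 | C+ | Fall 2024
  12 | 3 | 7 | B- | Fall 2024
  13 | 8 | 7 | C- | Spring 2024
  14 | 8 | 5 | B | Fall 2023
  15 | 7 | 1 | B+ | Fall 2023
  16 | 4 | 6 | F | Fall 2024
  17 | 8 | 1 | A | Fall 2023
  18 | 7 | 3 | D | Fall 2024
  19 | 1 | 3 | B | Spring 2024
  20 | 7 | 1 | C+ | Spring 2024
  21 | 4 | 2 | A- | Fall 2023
SELECT DISTINCT major FROM students

Execution result:
major
Biology
Mathematics
Physics
Engineering
Chemistry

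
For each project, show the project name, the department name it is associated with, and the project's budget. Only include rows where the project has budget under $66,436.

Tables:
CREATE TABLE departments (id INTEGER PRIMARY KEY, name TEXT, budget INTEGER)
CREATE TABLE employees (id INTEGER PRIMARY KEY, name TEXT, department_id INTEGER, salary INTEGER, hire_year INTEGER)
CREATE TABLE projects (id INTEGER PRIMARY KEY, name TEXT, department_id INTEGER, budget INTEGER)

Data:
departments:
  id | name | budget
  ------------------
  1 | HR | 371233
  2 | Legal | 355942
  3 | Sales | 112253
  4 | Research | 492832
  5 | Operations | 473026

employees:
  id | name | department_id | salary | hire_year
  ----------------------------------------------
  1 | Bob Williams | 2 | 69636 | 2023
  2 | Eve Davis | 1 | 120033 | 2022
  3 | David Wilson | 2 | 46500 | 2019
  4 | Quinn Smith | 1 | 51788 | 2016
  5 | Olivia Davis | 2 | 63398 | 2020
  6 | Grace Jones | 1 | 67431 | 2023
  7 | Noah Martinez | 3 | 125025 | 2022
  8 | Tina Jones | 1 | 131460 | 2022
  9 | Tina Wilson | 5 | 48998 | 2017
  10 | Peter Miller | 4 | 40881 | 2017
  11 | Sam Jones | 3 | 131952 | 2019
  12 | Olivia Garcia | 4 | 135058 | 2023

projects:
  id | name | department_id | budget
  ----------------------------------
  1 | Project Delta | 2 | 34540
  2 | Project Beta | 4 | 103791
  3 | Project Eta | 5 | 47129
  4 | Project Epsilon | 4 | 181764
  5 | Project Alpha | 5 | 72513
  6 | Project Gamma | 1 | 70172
SELECT c.name, p.name AS department, c.budget FROM projects c JOIN departments p ON c.department_id = p.id WHERE c.budget < 66436

Execution result:
name | department | budget
Project Delta | Legal | 34540
Project Eta | Operations | 47129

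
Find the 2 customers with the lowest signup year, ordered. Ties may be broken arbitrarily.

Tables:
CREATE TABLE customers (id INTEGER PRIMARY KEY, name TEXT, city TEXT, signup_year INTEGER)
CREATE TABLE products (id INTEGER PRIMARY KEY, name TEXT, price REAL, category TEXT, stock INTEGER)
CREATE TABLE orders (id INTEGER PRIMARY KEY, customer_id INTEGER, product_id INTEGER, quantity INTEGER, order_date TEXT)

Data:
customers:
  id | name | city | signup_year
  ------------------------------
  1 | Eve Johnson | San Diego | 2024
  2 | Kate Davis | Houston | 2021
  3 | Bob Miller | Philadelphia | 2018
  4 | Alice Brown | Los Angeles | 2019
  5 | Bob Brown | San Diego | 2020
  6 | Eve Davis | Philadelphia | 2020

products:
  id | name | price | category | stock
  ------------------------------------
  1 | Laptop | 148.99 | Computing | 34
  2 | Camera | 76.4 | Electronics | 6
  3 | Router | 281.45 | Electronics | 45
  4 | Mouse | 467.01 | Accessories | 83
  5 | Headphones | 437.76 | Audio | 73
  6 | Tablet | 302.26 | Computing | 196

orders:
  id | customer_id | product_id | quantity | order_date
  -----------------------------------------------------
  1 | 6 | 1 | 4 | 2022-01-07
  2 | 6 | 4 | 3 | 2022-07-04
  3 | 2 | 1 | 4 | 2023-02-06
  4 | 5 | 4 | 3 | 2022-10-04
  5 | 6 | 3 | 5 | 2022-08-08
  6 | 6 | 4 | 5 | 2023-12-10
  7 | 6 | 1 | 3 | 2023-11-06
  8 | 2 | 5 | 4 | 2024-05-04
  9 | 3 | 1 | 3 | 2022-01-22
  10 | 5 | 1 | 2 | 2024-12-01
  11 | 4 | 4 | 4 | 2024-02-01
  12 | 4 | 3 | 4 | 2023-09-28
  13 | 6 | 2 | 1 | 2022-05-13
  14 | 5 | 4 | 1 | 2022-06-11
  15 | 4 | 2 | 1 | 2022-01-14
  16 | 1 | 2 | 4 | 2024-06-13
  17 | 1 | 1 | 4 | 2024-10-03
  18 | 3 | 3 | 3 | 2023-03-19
SELECT name, signup_year FROM customers ORDER BY signup_year ASC LIMIT 2

Execution result:
name | signup_year
Bob Miller | 2018
Alice Brown | 2019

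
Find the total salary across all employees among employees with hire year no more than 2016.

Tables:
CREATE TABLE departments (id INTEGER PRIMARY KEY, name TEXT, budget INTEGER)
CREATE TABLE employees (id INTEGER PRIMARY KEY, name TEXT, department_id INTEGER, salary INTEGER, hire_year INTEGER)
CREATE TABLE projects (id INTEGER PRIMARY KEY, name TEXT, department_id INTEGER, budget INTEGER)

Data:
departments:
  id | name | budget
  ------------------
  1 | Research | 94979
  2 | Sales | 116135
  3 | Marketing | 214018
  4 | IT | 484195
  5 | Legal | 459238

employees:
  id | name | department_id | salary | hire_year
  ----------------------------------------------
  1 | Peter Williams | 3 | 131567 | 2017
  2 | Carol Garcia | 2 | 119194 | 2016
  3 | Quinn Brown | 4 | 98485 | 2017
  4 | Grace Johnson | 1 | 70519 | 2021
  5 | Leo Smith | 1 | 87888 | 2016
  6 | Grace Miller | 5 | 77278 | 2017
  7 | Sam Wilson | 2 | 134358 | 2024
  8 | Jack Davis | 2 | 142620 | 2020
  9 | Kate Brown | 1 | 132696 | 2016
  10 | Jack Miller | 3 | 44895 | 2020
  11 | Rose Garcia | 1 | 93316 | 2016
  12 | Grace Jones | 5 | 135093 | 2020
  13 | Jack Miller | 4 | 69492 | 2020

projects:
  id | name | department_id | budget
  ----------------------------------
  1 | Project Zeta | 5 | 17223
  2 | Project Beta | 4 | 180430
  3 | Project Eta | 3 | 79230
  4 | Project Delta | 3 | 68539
SELECT SUM(salary) FROM employees WHERE hire_year <= 2016

Execution result:
433094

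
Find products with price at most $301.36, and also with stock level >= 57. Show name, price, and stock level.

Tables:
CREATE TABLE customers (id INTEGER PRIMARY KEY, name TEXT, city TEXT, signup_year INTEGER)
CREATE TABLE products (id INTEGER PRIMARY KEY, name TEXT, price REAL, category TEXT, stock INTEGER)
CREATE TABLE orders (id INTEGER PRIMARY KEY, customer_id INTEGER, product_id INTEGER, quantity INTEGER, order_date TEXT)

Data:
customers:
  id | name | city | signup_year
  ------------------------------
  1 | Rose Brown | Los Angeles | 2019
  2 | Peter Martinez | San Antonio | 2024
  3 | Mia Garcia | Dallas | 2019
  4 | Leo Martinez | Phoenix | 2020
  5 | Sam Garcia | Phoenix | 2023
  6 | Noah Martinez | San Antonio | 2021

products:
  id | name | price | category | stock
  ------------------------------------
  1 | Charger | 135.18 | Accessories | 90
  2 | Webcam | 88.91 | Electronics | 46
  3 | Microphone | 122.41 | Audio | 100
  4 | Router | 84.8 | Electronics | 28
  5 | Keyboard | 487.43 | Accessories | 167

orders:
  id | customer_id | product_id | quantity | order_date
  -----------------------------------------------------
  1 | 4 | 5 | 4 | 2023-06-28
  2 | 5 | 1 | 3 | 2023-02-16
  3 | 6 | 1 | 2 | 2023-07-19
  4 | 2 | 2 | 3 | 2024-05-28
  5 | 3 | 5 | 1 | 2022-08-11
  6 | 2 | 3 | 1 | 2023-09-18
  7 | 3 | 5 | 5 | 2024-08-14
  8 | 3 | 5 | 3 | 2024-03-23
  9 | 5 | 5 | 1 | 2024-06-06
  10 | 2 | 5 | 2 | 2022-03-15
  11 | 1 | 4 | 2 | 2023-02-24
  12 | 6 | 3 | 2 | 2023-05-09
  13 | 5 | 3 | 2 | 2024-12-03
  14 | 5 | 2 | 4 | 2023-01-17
SELECT name, price, stock FROM products WHERE price <= 301.36 AND stock >= 57

Execution result:
name | price | stock
Charger | 135.18 | 90
Microphone | 122.41 | 100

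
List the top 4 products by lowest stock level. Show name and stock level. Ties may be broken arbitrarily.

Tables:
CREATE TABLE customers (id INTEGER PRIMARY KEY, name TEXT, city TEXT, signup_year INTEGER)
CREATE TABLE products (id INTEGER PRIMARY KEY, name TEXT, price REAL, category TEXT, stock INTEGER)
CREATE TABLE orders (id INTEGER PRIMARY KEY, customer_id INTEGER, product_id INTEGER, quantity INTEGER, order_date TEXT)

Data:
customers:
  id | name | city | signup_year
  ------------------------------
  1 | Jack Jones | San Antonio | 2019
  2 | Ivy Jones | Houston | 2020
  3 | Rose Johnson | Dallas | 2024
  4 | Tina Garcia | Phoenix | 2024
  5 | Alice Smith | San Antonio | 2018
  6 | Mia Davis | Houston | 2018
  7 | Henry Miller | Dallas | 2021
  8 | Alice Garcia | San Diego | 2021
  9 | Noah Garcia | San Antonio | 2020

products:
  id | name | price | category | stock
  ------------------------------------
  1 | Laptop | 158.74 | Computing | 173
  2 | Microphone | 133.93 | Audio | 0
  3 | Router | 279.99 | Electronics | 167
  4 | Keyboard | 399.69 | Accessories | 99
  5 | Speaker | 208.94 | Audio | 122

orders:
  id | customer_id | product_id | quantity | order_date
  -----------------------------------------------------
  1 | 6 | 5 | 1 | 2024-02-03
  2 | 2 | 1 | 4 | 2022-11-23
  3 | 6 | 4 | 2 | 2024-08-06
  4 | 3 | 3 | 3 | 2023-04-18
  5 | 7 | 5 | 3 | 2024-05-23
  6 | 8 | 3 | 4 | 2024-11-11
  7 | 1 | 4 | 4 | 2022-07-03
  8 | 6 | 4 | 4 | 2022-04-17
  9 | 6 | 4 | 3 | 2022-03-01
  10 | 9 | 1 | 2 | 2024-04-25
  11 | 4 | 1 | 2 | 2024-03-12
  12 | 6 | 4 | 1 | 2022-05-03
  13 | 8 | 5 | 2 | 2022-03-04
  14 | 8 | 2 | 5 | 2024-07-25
SELECT name, stock FROM products ORDER BY stock ASC LIMIT 4

Execution result:
name | stock
Microphone | 0
Keyboard | 99
Speaker | 122
Router | 167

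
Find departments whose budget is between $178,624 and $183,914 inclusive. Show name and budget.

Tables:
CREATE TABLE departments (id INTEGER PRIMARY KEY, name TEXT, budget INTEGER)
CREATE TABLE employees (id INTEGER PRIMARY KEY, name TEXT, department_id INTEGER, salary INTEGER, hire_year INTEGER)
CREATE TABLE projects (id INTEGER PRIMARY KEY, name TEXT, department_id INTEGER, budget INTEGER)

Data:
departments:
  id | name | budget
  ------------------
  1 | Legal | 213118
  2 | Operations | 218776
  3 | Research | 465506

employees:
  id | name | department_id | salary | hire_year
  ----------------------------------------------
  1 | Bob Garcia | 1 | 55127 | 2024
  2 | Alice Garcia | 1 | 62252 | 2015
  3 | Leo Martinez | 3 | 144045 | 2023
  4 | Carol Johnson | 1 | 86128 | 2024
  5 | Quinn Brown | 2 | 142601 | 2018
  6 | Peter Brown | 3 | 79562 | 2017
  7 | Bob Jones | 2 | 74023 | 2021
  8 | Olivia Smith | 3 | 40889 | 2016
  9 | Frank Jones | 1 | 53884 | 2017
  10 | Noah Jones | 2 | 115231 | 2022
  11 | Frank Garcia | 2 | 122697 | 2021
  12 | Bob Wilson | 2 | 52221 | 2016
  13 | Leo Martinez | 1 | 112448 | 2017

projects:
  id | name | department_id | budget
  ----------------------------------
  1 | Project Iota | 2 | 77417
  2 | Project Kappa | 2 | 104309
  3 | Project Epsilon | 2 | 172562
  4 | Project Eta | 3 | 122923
SELECT name, budget FROM departments WHERE budget BETWEEN 178624 AND 183914

Execution result:
(no rows)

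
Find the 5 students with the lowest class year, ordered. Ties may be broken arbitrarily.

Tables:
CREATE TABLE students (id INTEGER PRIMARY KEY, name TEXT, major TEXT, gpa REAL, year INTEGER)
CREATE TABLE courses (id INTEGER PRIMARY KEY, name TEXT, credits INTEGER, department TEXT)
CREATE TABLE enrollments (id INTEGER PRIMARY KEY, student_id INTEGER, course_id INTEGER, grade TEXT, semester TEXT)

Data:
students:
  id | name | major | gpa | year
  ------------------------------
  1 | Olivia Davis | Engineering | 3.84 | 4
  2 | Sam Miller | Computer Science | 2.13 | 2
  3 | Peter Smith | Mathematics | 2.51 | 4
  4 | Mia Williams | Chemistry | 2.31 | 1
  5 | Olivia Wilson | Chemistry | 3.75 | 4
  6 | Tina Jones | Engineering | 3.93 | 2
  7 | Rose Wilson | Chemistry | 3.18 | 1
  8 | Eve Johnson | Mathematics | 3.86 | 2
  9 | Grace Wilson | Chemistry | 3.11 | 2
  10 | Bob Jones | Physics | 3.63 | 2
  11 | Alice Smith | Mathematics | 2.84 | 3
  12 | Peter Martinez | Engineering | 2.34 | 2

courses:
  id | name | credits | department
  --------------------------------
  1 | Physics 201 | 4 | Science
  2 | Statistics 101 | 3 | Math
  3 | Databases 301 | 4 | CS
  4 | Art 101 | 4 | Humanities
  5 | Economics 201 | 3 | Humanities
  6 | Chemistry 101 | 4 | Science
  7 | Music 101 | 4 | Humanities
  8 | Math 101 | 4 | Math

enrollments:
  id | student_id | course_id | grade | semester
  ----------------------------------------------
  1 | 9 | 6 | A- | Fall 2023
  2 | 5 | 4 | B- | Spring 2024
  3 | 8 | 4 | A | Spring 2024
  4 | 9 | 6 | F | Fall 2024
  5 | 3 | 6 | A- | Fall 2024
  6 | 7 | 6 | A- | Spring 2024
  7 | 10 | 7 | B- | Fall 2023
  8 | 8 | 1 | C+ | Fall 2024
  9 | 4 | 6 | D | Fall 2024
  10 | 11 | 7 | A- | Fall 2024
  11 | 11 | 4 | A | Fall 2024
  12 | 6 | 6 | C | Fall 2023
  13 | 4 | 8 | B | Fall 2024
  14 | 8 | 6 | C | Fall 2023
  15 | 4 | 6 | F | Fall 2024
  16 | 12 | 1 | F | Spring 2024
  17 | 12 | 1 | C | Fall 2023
SELECT name, year FROM students ORDER BY year ASC LIMIT 5

Execution result:
name | year
Mia Williams | 1
Rose Wilson | 1
Sam Miller | 2
Tina Jones | 2
Eve Johnson | 2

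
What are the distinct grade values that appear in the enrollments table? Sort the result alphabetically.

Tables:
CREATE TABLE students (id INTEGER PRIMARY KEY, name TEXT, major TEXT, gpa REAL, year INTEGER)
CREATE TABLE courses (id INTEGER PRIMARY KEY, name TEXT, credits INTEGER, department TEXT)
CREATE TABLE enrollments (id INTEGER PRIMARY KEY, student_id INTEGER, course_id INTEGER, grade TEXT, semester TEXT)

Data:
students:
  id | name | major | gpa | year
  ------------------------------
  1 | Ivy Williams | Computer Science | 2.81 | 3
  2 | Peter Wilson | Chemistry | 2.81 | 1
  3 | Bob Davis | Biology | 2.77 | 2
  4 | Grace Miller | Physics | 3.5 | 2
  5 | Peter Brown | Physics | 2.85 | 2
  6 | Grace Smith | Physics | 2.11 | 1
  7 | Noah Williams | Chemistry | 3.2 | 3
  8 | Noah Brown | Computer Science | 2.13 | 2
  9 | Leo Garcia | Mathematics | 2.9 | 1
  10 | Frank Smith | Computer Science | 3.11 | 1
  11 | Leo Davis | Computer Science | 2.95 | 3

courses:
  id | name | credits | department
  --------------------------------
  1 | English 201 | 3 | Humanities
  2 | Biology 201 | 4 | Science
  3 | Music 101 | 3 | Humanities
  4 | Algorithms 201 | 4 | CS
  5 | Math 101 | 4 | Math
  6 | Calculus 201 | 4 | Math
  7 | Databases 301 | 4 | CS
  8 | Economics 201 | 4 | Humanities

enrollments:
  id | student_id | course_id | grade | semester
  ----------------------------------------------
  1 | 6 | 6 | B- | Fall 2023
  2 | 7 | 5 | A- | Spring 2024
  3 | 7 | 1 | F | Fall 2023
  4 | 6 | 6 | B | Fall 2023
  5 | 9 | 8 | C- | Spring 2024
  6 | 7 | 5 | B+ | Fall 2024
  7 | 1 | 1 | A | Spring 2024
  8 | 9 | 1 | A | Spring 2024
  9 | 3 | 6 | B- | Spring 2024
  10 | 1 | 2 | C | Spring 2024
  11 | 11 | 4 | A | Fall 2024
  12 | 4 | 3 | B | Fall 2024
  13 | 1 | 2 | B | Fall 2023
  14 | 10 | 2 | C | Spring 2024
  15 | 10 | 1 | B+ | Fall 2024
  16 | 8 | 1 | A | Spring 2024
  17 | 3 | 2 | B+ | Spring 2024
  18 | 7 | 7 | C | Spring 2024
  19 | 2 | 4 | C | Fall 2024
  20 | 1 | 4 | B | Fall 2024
SELECT DISTINCT grade FROM enrollments ORDER BY grade

Execution result:
grade
A
A-
B
B+
B-
C
C-
F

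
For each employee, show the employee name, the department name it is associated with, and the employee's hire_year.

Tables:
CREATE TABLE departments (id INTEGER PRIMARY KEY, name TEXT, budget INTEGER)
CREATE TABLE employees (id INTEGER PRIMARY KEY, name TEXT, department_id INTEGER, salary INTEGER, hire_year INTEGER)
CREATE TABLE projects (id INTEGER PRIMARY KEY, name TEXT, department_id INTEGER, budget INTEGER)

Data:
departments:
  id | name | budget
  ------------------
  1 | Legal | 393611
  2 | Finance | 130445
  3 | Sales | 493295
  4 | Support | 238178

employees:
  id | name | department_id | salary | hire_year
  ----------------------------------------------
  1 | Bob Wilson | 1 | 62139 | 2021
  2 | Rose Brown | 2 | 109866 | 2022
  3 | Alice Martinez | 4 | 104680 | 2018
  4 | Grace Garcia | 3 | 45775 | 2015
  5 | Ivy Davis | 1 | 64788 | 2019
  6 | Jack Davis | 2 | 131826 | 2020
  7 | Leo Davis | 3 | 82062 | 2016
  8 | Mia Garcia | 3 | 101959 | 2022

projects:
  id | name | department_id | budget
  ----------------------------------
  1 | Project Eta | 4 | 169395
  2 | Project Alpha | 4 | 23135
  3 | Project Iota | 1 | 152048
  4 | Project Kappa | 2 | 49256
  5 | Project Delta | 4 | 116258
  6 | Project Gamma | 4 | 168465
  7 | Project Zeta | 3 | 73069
SELECT c.name, p.name AS department, c.hire_year FROM employees c JOIN departments p ON c.department_id = p.id

Execution result:
name | department | hire_year
Bob Wilson | Legal | 2021
Rose Brown | Finance | 2022
Alice Martinez | Support | 2018
Grace Garcia | Sales | 2015
Ivy Davis | Legal | 2019
Jack Davis | Finance | 2020
Leo Davis | Sales | 2016
Mia Garcia | Sales | 2022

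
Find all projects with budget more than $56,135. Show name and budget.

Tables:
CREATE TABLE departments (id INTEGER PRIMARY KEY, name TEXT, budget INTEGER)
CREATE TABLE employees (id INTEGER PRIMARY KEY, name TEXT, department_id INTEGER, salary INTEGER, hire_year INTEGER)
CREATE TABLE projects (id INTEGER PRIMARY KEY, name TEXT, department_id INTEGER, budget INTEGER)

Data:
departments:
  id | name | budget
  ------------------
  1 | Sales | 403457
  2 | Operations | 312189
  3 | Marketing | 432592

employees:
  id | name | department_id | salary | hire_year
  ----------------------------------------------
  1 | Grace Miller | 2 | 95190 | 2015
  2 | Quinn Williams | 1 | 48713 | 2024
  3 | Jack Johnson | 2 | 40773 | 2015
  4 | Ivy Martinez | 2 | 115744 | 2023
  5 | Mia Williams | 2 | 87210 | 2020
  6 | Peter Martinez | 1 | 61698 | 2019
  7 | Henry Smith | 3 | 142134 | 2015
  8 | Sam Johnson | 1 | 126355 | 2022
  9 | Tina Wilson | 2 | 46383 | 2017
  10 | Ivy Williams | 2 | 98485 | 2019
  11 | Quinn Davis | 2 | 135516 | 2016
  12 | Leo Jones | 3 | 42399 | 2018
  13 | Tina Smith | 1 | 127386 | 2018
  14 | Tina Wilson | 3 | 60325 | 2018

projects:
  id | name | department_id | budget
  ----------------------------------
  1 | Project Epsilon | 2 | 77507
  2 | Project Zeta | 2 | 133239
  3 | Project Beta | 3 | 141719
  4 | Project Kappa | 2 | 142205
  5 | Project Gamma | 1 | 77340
SELECT name, budget FROM projects WHERE budget > 56135

Execution result:
name | budget
Project Epsilon | 77507
Project Zeta | 133239
Project Beta | 141719
Project Kappa | 142205
Project Gamma | 77340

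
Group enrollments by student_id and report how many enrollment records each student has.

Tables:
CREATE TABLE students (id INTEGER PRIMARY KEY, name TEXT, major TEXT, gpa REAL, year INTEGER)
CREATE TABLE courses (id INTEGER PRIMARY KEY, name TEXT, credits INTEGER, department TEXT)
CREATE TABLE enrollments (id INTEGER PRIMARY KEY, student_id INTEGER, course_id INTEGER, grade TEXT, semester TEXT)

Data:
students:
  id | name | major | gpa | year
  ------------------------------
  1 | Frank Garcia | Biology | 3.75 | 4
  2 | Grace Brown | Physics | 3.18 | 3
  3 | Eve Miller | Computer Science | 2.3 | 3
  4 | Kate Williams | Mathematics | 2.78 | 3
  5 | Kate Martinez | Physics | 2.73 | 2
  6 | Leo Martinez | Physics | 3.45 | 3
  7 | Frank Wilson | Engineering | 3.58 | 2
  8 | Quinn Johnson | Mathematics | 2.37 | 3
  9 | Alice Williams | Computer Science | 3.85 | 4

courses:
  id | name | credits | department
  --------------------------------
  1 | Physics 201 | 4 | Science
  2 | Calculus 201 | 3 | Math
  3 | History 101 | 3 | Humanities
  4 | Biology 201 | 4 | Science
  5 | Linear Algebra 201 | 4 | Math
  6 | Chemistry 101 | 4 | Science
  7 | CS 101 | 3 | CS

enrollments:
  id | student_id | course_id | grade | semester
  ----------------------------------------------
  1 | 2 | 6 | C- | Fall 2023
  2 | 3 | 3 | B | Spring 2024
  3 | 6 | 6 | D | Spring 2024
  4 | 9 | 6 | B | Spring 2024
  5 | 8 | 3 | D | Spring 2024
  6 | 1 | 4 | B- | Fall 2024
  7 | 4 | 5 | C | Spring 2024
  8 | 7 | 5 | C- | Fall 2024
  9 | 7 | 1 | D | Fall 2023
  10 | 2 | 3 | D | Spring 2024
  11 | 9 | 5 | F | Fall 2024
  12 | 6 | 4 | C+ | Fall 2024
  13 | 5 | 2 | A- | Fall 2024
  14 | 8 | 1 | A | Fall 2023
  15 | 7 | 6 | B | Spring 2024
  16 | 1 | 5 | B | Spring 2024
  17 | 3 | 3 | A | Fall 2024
SELECT student_id, COUNT(*) AS enrollment_count FROM enrollments GROUP BY student_id

Execution result:
student_id | enrollment_count
1 | 2
2 | 2
3 | 2
4 | 1
5 | 1
6 | 2
7 | 3
8 | 2
9 | 2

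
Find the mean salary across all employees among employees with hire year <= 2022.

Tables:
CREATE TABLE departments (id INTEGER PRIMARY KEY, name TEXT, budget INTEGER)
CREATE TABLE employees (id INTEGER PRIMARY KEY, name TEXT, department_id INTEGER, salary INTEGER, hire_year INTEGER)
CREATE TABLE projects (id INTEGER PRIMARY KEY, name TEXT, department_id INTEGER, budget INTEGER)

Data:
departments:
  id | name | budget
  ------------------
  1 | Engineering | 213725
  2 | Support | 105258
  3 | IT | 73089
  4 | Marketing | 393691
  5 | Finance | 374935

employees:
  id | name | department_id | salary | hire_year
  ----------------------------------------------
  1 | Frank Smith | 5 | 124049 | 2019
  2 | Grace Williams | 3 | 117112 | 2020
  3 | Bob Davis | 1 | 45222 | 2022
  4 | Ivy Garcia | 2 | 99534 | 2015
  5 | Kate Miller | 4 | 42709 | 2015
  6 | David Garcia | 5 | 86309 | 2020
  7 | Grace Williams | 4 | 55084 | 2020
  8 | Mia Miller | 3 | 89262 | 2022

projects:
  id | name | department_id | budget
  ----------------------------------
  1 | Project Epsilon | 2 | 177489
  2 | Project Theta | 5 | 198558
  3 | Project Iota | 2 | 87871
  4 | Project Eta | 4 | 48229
SELECT AVG(salary) FROM employees WHERE hire_year <= 2022

Execution result:
82410.13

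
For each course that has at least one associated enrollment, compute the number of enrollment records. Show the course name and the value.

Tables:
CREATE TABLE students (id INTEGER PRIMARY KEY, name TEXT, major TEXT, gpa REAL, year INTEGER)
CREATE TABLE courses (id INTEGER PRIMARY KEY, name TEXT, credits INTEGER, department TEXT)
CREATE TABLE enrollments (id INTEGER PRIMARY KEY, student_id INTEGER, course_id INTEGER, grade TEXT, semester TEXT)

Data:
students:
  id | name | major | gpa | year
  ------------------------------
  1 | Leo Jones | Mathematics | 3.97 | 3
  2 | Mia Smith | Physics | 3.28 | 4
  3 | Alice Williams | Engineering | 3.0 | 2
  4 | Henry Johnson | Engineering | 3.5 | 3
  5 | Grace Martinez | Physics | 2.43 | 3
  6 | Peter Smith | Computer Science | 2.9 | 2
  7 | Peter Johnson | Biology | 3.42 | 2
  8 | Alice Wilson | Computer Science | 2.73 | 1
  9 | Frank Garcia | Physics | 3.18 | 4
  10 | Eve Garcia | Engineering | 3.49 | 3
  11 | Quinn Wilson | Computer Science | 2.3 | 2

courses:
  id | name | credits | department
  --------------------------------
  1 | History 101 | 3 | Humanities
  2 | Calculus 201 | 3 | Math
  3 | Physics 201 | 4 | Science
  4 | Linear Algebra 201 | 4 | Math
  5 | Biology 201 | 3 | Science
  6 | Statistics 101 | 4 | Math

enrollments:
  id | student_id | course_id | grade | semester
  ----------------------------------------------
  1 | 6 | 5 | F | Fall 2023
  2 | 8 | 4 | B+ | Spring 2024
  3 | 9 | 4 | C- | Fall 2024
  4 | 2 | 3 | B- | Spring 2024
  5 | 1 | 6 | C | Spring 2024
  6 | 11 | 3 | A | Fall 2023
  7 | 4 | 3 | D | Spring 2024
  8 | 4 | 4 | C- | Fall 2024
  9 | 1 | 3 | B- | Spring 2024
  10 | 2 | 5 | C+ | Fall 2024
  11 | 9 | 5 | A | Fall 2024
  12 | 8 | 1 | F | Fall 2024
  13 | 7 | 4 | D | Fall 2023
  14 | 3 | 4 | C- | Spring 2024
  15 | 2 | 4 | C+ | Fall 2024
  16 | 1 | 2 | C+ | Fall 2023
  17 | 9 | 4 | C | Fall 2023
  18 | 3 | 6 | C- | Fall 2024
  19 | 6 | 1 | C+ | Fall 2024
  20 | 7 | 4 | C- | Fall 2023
SELECT p.name, COUNT(*) AS n FROM enrollments c JOIN courses p ON c.course_id = p.id GROUP BY p.id, p.name

Execution result:
name | n
History 101 | 2
Calculus 201 | 1
Physics 201 | 4
Linear Algebra 201 | 8
Biology 201 | 3
Statistics 101 | 2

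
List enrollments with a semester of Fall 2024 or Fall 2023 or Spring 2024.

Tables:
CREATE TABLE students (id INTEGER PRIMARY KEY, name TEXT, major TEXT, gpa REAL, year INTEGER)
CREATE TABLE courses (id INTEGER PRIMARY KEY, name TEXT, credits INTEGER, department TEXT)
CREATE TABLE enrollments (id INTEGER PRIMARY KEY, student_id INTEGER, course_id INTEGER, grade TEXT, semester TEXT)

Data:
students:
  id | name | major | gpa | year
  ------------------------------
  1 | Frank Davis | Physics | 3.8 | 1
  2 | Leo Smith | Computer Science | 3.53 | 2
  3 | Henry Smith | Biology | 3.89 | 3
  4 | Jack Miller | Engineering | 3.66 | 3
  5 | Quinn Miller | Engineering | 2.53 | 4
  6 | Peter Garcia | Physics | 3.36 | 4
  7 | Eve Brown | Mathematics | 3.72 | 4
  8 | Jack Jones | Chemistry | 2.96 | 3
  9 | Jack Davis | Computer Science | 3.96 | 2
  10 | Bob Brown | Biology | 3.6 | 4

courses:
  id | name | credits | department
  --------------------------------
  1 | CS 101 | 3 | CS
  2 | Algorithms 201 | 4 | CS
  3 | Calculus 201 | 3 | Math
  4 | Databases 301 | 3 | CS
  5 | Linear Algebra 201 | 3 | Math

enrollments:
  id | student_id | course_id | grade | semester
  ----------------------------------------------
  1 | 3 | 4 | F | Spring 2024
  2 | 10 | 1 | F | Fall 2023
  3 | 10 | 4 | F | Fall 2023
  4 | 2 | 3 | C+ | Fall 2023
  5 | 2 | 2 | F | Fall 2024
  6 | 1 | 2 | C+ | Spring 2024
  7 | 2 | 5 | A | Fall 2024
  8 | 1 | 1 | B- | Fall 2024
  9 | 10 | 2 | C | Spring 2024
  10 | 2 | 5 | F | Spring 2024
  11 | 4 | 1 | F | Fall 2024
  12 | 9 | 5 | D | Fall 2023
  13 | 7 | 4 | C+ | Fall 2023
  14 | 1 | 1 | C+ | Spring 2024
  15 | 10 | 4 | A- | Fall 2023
SELECT id, semester FROM enrollments WHERE semester IN ('Fall 2024', 'Fall 2023', 'Spring 2024')

Execution result:
id | semester
1 | Spring 2024
2 | Fall 2023
3 | Fall 2023
4 | Fall 2023
5 | Fall 2024
6 | Spring 2024
7 | Fall 2024
8 | Fall 2024
9 | Spring 2024
10 | Spring 2024
11 | Fall 2024
12 | Fall 2023
13 | Fall 2023
14 | Spring 2024
15 | Fall 2023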